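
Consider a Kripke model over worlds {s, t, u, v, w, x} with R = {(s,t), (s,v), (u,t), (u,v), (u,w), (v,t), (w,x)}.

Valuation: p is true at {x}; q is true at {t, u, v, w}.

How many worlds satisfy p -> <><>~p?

5

s: p is F, <><>~p is T. ✓
t: p is F, <><>~p is F. ✓
u: p is F, <><>~p is T. ✓
v: p is F, <><>~p is F. ✓
w: p is F, <><>~p is F. ✓
x: p is T, <><>~p is F. ✗
Satisfying worlds: {s, t, u, v, w}.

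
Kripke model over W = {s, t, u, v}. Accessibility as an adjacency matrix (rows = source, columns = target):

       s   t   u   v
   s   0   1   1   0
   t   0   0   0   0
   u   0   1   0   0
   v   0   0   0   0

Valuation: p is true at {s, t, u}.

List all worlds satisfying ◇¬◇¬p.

s: successors {t, u}; ¬◇¬p there: t:T, u:T. ✓
t: no successors, so ◇¬◇¬p fails. ✗
u: successors {t}; ¬◇¬p there: t:T. ✓
v: no successors, so ◇¬◇¬p fails. ✗

{s, u}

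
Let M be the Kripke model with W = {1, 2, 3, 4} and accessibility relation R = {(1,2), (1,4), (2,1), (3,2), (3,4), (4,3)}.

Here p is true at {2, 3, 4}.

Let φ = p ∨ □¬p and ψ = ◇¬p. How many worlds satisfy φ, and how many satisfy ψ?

3 and 1

For p ∨ □¬p:
1: p is F, □¬p is F. ✗
2: p is T, □¬p is T. ✓
3: p is T, □¬p is F. ✓
4: p is T, □¬p is F. ✓
— 3 worlds.
For ◇¬p:
1: successors {2, 4}; ¬p there: 2:F, 4:F. ✗
2: successors {1}; ¬p there: 1:T. ✓
3: successors {2, 4}; ¬p there: 2:F, 4:F. ✗
4: successors {3}; ¬p there: 3:F. ✗
— 1 world.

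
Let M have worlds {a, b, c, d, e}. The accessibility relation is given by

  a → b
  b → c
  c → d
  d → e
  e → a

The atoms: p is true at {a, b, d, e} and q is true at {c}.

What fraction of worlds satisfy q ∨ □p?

4/5

a: q is F, □p is T. ✓
b: q is F, □p is F. ✗
c: q is T, □p is T. ✓
d: q is F, □p is T. ✓
e: q is F, □p is T. ✓
That's 4 of 5 worlds, so 4/5.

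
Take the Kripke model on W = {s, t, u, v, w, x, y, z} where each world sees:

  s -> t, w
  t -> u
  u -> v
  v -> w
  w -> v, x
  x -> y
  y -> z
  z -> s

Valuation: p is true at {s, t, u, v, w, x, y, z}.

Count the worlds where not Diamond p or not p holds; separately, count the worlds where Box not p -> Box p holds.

0 and 8

For not Diamond p or not p:
s: not Diamond p is F, not p is F. ✗
t: not Diamond p is F, not p is F. ✗
u: not Diamond p is F, not p is F. ✗
v: not Diamond p is F, not p is F. ✗
w: not Diamond p is F, not p is F. ✗
x: not Diamond p is F, not p is F. ✗
y: not Diamond p is F, not p is F. ✗
z: not Diamond p is F, not p is F. ✗
— 0 worlds.
For Box not p -> Box p:
s: Box not p is F, Box p is T. ✓
t: Box not p is F, Box p is T. ✓
u: Box not p is F, Box p is T. ✓
v: Box not p is F, Box p is T. ✓
w: Box not p is F, Box p is T. ✓
x: Box not p is F, Box p is T. ✓
y: Box not p is F, Box p is T. ✓
z: Box not p is F, Box p is T. ✓
— 8 worlds.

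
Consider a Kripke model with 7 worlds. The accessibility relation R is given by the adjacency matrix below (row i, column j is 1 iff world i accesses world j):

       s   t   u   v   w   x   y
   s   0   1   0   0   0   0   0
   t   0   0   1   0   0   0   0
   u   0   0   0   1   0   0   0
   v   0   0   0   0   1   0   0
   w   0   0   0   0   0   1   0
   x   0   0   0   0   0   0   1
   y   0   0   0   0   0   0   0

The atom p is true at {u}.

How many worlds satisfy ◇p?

s: successors {t}; p there: t:F. ✗
t: successors {u}; p there: u:T. ✓
u: successors {v}; p there: v:F. ✗
v: successors {w}; p there: w:F. ✗
w: successors {x}; p there: x:F. ✗
x: successors {y}; p there: y:F. ✗
y: no successors, so ◇p fails. ✗
Satisfying worlds: {t}.

1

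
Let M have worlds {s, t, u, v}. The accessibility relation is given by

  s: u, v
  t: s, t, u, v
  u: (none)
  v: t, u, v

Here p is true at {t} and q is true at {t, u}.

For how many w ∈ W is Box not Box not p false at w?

s: successors {u, v}; not Box not p there: u:F, v:T. ✗
t: successors {s, t, u, v}; not Box not p there: s:F, t:T, u:F, v:T. ✗
u: no successors, so Box not Box not p holds vacuously. ✓
v: successors {t, u, v}; not Box not p there: t:T, u:F, v:T. ✗
Satisfying worlds: {u}.
So Box not Box not p fails at the other 3 worlds.

3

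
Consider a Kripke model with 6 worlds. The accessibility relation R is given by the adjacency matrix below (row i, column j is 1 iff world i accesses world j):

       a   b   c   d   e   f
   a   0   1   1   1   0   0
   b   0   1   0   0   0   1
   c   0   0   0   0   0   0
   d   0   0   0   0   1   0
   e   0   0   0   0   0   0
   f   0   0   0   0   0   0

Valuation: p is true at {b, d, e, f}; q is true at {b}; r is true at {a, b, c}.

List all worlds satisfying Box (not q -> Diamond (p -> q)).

a: successors {b, c, d}; not q -> Diamond (p -> q) there: b:T, c:F, d:F. ✗
b: successors {b, f}; not q -> Diamond (p -> q) there: b:T, f:F. ✗
c: no successors, so Box (not q -> Diamond (p -> q)) holds vacuously. ✓
d: successors {e}; not q -> Diamond (p -> q) there: e:F. ✗
e: no successors, so Box (not q -> Diamond (p -> q)) holds vacuously. ✓
f: no successors, so Box (not q -> Diamond (p -> q)) holds vacuously. ✓

{c, e, f}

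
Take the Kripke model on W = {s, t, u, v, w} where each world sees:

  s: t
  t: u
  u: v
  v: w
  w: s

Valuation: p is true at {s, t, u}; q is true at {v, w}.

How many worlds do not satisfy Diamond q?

3

s: successors {t}; q there: t:F. ✗
t: successors {u}; q there: u:F. ✗
u: successors {v}; q there: v:T. ✓
v: successors {w}; q there: w:T. ✓
w: successors {s}; q there: s:F. ✗
Satisfying worlds: {u, v}.
So Diamond q fails at the other 3 worlds.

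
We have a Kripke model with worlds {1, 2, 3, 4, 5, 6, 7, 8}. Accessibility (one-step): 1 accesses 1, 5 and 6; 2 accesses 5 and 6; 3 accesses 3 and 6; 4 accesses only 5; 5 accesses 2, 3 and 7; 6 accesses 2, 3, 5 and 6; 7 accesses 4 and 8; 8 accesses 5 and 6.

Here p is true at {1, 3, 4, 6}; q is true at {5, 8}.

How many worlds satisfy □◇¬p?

1: successors {1, 5, 6}; ◇¬p there: 1:T, 5:T, 6:T. ✓
2: successors {5, 6}; ◇¬p there: 5:T, 6:T. ✓
3: successors {3, 6}; ◇¬p there: 3:F, 6:T. ✗
4: successors {5}; ◇¬p there: 5:T. ✓
5: successors {2, 3, 7}; ◇¬p there: 2:T, 3:F, 7:T. ✗
6: successors {2, 3, 5, 6}; ◇¬p there: 2:T, 3:F, 5:T, 6:T. ✗
7: successors {4, 8}; ◇¬p there: 4:T, 8:T. ✓
8: successors {5, 6}; ◇¬p there: 5:T, 6:T. ✓
Satisfying worlds: {1, 2, 4, 7, 8}.

5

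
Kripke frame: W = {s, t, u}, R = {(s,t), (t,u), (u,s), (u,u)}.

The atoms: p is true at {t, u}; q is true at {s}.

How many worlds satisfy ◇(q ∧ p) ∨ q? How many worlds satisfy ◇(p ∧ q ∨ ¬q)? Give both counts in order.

For ◇(q ∧ p) ∨ q:
s: ◇(q ∧ p) is F, q is T. ✓
t: ◇(q ∧ p) is F, q is F. ✗
u: ◇(q ∧ p) is F, q is F. ✗
— 1 world.
For ◇(p ∧ q ∨ ¬q):
s: successors {t}; p ∧ q ∨ ¬q there: t:T. ✓
t: successors {u}; p ∧ q ∨ ¬q there: u:T. ✓
u: successors {s, u}; p ∧ q ∨ ¬q there: s:F, u:T. ✓
— 3 worlds.

1 and 3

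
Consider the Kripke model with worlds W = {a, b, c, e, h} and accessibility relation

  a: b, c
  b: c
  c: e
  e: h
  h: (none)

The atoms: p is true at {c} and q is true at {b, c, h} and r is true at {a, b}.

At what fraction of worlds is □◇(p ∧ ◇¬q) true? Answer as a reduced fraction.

a: successors {b, c}; ◇(p ∧ ◇¬q) there: b:T, c:F. ✗
b: successors {c}; ◇(p ∧ ◇¬q) there: c:F. ✗
c: successors {e}; ◇(p ∧ ◇¬q) there: e:F. ✗
e: successors {h}; ◇(p ∧ ◇¬q) there: h:F. ✗
h: no successors, so □◇(p ∧ ◇¬q) holds vacuously. ✓
That's 1 of 5 worlds, so 1/5.

1/5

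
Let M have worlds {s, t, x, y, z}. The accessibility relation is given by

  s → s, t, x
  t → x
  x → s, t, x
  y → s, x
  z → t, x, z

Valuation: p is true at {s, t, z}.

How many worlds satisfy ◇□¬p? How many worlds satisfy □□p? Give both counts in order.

3 and 0

For ◇□¬p:
s: successors {s, t, x}; □¬p there: s:F, t:T, x:F. ✓
t: successors {x}; □¬p there: x:F. ✗
x: successors {s, t, x}; □¬p there: s:F, t:T, x:F. ✓
y: successors {s, x}; □¬p there: s:F, x:F. ✗
z: successors {t, x, z}; □¬p there: t:T, x:F, z:F. ✓
— 3 worlds.
For □□p:
s: successors {s, t, x}; □p there: s:F, t:F, x:F. ✗
t: successors {x}; □p there: x:F. ✗
x: successors {s, t, x}; □p there: s:F, t:F, x:F. ✗
y: successors {s, x}; □p there: s:F, x:F. ✗
z: successors {t, x, z}; □p there: t:F, x:F, z:F. ✗
— 0 worlds.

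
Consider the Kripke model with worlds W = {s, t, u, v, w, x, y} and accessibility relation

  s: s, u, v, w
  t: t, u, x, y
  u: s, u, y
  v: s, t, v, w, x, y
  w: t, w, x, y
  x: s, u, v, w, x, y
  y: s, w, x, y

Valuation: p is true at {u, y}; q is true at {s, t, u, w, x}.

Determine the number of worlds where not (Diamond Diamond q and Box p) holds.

s: Diamond Diamond q and Box p is F. ✓
t: Diamond Diamond q and Box p is F. ✓
u: Diamond Diamond q and Box p is F. ✓
v: Diamond Diamond q and Box p is F. ✓
w: Diamond Diamond q and Box p is F. ✓
x: Diamond Diamond q and Box p is F. ✓
y: Diamond Diamond q and Box p is F. ✓
Satisfying worlds: {s, t, u, v, w, x, y}.

7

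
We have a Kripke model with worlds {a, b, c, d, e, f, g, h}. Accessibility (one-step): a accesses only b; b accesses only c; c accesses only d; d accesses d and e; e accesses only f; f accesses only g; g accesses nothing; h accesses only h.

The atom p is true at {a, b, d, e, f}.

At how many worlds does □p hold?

5

a: successors {b}; p there: b:T. ✓
b: successors {c}; p there: c:F. ✗
c: successors {d}; p there: d:T. ✓
d: successors {d, e}; p there: d:T, e:T. ✓
e: successors {f}; p there: f:T. ✓
f: successors {g}; p there: g:F. ✗
g: no successors, so □p holds vacuously. ✓
h: successors {h}; p there: h:F. ✗
Satisfying worlds: {a, c, d, e, g}.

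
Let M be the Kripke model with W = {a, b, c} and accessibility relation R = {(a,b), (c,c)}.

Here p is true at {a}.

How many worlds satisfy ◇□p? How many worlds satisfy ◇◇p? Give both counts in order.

For ◇□p:
a: successors {b}; □p there: b:T. ✓
b: no successors, so ◇□p fails. ✗
c: successors {c}; □p there: c:F. ✗
— 1 world.
For ◇◇p:
a: successors {b}; ◇p there: b:F. ✗
b: no successors, so ◇◇p fails. ✗
c: successors {c}; ◇p there: c:F. ✗
— 0 worlds.

1 and 0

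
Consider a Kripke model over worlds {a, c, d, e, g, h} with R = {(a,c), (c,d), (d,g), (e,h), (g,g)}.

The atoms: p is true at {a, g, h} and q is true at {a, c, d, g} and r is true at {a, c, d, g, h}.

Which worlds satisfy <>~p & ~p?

{c}

a: <>~p is T, ~p is F. ✗
c: <>~p is T, ~p is T. ✓
d: <>~p is F, ~p is T. ✗
e: <>~p is F, ~p is T. ✗
g: <>~p is F, ~p is F. ✗
h: <>~p is F, ~p is F. ✗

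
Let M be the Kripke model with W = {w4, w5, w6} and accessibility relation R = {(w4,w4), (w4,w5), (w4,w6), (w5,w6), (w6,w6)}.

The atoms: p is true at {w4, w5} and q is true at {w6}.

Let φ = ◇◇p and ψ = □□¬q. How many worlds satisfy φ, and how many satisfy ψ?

1 and 0

For ◇◇p:
w4: successors {w4, w5, w6}; ◇p there: w4:T, w5:F, w6:F. ✓
w5: successors {w6}; ◇p there: w6:F. ✗
w6: successors {w6}; ◇p there: w6:F. ✗
— 1 world.
For □□¬q:
w4: successors {w4, w5, w6}; □¬q there: w4:F, w5:F, w6:F. ✗
w5: successors {w6}; □¬q there: w6:F. ✗
w6: successors {w6}; □¬q there: w6:F. ✗
— 0 worlds.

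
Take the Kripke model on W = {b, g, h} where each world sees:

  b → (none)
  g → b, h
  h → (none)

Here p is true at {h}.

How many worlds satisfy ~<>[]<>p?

b: <>[]<>p is F. ✓
g: <>[]<>p is T. ✗
h: <>[]<>p is F. ✓
Satisfying worlds: {b, h}.

2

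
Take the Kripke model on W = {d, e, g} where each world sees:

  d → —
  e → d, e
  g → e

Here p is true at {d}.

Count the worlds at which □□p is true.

d: no successors, so □□p holds vacuously. ✓
e: successors {d, e}; □p there: d:T, e:F. ✗
g: successors {e}; □p there: e:F. ✗
Satisfying worlds: {d}.

1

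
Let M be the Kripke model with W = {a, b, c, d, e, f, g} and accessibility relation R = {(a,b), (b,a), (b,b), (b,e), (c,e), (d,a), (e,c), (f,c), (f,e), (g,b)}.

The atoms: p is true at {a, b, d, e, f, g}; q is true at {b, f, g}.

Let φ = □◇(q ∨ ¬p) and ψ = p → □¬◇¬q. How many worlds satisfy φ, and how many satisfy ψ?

For □◇(q ∨ ¬p):
a: successors {b}; ◇(q ∨ ¬p) there: b:T. ✓
b: successors {a, b, e}; ◇(q ∨ ¬p) there: a:T, b:T, e:T. ✓
c: successors {e}; ◇(q ∨ ¬p) there: e:T. ✓
d: successors {a}; ◇(q ∨ ¬p) there: a:T. ✓
e: successors {c}; ◇(q ∨ ¬p) there: c:F. ✗
f: successors {c, e}; ◇(q ∨ ¬p) there: c:F, e:T. ✗
g: successors {b}; ◇(q ∨ ¬p) there: b:T. ✓
— 5 worlds.
For p → □¬◇¬q:
a: p is T, □¬◇¬q is F. ✗
b: p is T, □¬◇¬q is F. ✗
c: p is F, □¬◇¬q is F. ✓
d: p is T, □¬◇¬q is T. ✓
e: p is T, □¬◇¬q is F. ✗
f: p is T, □¬◇¬q is F. ✗
g: p is T, □¬◇¬q is F. ✗
— 2 worlds.

5 and 2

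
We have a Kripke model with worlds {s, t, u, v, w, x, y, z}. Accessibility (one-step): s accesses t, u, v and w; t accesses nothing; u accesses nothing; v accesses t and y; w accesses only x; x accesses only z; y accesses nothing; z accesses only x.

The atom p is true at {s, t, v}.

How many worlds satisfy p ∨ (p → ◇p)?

8

s: p is T, p → ◇p is T. ✓
t: p is T, p → ◇p is F. ✓
u: p is F, p → ◇p is T. ✓
v: p is T, p → ◇p is T. ✓
w: p is F, p → ◇p is T. ✓
x: p is F, p → ◇p is T. ✓
y: p is F, p → ◇p is T. ✓
z: p is F, p → ◇p is T. ✓
Satisfying worlds: {s, t, u, v, w, x, y, z}.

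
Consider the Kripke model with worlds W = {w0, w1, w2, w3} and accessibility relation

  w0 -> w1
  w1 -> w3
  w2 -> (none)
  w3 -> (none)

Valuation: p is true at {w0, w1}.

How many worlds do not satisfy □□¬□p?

w0: successors {w1}; □¬□p there: w1:F. ✗
w1: successors {w3}; □¬□p there: w3:T. ✓
w2: no successors, so □□¬□p holds vacuously. ✓
w3: no successors, so □□¬□p holds vacuously. ✓
Satisfying worlds: {w1, w2, w3}.
So □□¬□p fails at the other 1 world.

1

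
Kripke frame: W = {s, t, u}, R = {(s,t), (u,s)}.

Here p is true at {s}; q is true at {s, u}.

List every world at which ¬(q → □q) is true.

s: q → □q is F. ✓
t: q → □q is T. ✗
u: q → □q is T. ✗

{s}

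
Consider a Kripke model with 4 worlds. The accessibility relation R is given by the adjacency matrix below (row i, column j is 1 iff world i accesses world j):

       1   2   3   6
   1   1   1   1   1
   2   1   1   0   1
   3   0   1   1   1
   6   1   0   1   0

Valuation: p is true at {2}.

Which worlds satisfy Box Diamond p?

{6}

1: successors {1, 2, 3, 6}; Diamond p there: 1:T, 2:T, 3:T, 6:F. ✗
2: successors {1, 2, 6}; Diamond p there: 1:T, 2:T, 6:F. ✗
3: successors {2, 3, 6}; Diamond p there: 2:T, 3:T, 6:F. ✗
6: successors {1, 3}; Diamond p there: 1:T, 3:T. ✓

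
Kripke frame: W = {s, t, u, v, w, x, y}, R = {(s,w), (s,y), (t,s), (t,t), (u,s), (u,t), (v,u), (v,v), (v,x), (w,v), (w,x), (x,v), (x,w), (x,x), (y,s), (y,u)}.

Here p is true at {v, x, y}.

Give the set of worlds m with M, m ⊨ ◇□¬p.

{s, t, u, v, y}

s: successors {w, y}; □¬p there: w:F, y:T. ✓
t: successors {s, t}; □¬p there: s:F, t:T. ✓
u: successors {s, t}; □¬p there: s:F, t:T. ✓
v: successors {u, v, x}; □¬p there: u:T, v:F, x:F. ✓
w: successors {v, x}; □¬p there: v:F, x:F. ✗
x: successors {v, w, x}; □¬p there: v:F, w:F, x:F. ✗
y: successors {s, u}; □¬p there: s:F, u:T. ✓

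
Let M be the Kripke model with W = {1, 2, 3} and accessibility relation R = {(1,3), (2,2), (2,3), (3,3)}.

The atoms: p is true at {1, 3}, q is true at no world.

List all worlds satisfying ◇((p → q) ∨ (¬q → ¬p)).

1: successors {3}; (p → q) ∨ (¬q → ¬p) there: 3:F. ✗
2: successors {2, 3}; (p → q) ∨ (¬q → ¬p) there: 2:T, 3:F. ✓
3: successors {3}; (p → q) ∨ (¬q → ¬p) there: 3:F. ✗

{2}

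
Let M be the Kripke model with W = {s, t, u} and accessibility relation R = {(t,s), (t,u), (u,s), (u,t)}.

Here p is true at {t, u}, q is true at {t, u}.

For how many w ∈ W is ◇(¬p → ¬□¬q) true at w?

2

s: no successors, so ◇(¬p → ¬□¬q) fails. ✗
t: successors {s, u}; ¬p → ¬□¬q there: s:F, u:T. ✓
u: successors {s, t}; ¬p → ¬□¬q there: s:F, t:T. ✓
Satisfying worlds: {t, u}.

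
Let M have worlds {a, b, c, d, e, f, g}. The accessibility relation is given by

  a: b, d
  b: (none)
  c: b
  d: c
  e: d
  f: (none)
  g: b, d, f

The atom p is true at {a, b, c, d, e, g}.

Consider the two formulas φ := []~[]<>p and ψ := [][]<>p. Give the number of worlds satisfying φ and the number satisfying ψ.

3 and 6

For []~[]<>p:
a: successors {b, d}; ~[]<>p there: b:F, d:F. ✗
b: no successors, so []~[]<>p holds vacuously. ✓
c: successors {b}; ~[]<>p there: b:F. ✗
d: successors {c}; ~[]<>p there: c:T. ✓
e: successors {d}; ~[]<>p there: d:F. ✗
f: no successors, so []~[]<>p holds vacuously. ✓
g: successors {b, d, f}; ~[]<>p there: b:F, d:F, f:F. ✗
— 3 worlds.
For [][]<>p:
a: successors {b, d}; []<>p there: b:T, d:T. ✓
b: no successors, so [][]<>p holds vacuously. ✓
c: successors {b}; []<>p there: b:T. ✓
d: successors {c}; []<>p there: c:F. ✗
e: successors {d}; []<>p there: d:T. ✓
f: no successors, so [][]<>p holds vacuously. ✓
g: successors {b, d, f}; []<>p there: b:T, d:T, f:T. ✓
— 6 worlds.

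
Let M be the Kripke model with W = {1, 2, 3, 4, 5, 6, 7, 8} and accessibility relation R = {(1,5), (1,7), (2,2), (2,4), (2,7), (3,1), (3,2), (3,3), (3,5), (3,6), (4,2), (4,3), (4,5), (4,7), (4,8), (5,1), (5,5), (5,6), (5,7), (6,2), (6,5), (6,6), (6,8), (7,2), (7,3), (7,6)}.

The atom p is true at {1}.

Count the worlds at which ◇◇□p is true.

5

1: successors {5, 7}; ◇□p there: 5:F, 7:F. ✗
2: successors {2, 4, 7}; ◇□p there: 2:F, 4:T, 7:F. ✓
3: successors {1, 2, 3, 5, 6}; ◇□p there: 1:F, 2:F, 3:F, 5:F, 6:T. ✓
4: successors {2, 3, 5, 7, 8}; ◇□p there: 2:F, 3:F, 5:F, 7:F, 8:F. ✗
5: successors {1, 5, 6, 7}; ◇□p there: 1:F, 5:F, 6:T, 7:F. ✓
6: successors {2, 5, 6, 8}; ◇□p there: 2:F, 5:F, 6:T, 8:F. ✓
7: successors {2, 3, 6}; ◇□p there: 2:F, 3:F, 6:T. ✓
8: no successors, so ◇◇□p fails. ✗
Satisfying worlds: {2, 3, 5, 6, 7}.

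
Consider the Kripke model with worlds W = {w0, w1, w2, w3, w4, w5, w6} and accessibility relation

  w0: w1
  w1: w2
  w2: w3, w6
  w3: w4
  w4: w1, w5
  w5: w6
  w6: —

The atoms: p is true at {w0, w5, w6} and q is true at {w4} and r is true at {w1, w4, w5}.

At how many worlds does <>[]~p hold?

w0: successors {w1}; []~p there: w1:T. ✓
w1: successors {w2}; []~p there: w2:F. ✗
w2: successors {w3, w6}; []~p there: w3:T, w6:T. ✓
w3: successors {w4}; []~p there: w4:F. ✗
w4: successors {w1, w5}; []~p there: w1:T, w5:F. ✓
w5: successors {w6}; []~p there: w6:T. ✓
w6: no successors, so <>[]~p fails. ✗
Satisfying worlds: {w0, w2, w4, w5}.

4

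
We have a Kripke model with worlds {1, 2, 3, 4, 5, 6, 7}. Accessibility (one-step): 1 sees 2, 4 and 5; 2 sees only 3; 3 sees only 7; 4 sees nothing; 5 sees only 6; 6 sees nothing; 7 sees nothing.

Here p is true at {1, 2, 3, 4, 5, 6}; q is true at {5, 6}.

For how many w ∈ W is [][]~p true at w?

6

1: successors {2, 4, 5}; []~p there: 2:F, 4:T, 5:F. ✗
2: successors {3}; []~p there: 3:T. ✓
3: successors {7}; []~p there: 7:T. ✓
4: no successors, so [][]~p holds vacuously. ✓
5: successors {6}; []~p there: 6:T. ✓
6: no successors, so [][]~p holds vacuously. ✓
7: no successors, so [][]~p holds vacuously. ✓
Satisfying worlds: {2, 3, 4, 5, 6, 7}.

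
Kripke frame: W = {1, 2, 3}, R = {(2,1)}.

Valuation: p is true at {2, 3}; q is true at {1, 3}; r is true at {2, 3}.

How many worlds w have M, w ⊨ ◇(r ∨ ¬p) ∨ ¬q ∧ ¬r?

1: ◇(r ∨ ¬p) is F, ¬q ∧ ¬r is F. ✗
2: ◇(r ∨ ¬p) is T, ¬q ∧ ¬r is F. ✓
3: ◇(r ∨ ¬p) is F, ¬q ∧ ¬r is F. ✗
Satisfying worlds: {2}.

1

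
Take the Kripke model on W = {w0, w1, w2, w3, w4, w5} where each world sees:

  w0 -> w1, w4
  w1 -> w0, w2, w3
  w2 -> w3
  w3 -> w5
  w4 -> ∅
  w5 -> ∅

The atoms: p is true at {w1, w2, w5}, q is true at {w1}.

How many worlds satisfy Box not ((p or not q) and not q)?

w0: successors {w1, w4}; not ((p or not q) and not q) there: w1:T, w4:F. ✗
w1: successors {w0, w2, w3}; not ((p or not q) and not q) there: w0:F, w2:F, w3:F. ✗
w2: successors {w3}; not ((p or not q) and not q) there: w3:F. ✗
w3: successors {w5}; not ((p or not q) and not q) there: w5:F. ✗
w4: no successors, so Box not ((p or not q) and not q) holds vacuously. ✓
w5: no successors, so Box not ((p or not q) and not q) holds vacuously. ✓
Satisfying worlds: {w4, w5}.

2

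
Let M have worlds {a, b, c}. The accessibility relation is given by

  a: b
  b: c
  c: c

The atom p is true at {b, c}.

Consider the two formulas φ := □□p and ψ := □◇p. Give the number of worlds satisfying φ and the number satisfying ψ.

3 and 3

For □□p:
a: successors {b}; □p there: b:T. ✓
b: successors {c}; □p there: c:T. ✓
c: successors {c}; □p there: c:T. ✓
— 3 worlds.
For □◇p:
a: successors {b}; ◇p there: b:T. ✓
b: successors {c}; ◇p there: c:T. ✓
c: successors {c}; ◇p there: c:T. ✓
— 3 worlds.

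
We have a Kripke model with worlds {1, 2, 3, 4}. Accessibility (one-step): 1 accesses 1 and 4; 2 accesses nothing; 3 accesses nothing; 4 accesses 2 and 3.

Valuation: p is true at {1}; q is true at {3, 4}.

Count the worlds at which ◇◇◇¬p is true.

1: successors {1, 4}; ◇◇¬p there: 1:T, 4:F. ✓
2: no successors, so ◇◇◇¬p fails. ✗
3: no successors, so ◇◇◇¬p fails. ✗
4: successors {2, 3}; ◇◇¬p there: 2:F, 3:F. ✗
Satisfying worlds: {1}.

1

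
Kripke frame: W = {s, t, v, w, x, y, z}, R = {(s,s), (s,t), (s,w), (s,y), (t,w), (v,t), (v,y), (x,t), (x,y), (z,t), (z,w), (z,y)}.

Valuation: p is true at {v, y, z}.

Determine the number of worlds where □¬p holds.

s: successors {s, t, w, y}; ¬p there: s:T, t:T, w:T, y:F. ✗
t: successors {w}; ¬p there: w:T. ✓
v: successors {t, y}; ¬p there: t:T, y:F. ✗
w: no successors, so □¬p holds vacuously. ✓
x: successors {t, y}; ¬p there: t:T, y:F. ✗
y: no successors, so □¬p holds vacuously. ✓
z: successors {t, w, y}; ¬p there: t:T, w:T, y:F. ✗
Satisfying worlds: {t, w, y}.

3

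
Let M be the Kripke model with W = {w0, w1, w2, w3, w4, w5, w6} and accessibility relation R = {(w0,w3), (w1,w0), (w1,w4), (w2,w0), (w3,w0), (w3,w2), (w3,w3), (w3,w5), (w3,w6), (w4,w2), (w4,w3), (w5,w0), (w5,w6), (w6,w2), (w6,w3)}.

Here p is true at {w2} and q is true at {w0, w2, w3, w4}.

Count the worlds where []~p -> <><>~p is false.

0

w0: []~p is T, <><>~p is T. ✓
w1: []~p is T, <><>~p is T. ✓
w2: []~p is T, <><>~p is T. ✓
w3: []~p is F, <><>~p is T. ✓
w4: []~p is F, <><>~p is T. ✓
w5: []~p is T, <><>~p is T. ✓
w6: []~p is F, <><>~p is T. ✓
Satisfying worlds: {w0, w1, w2, w3, w4, w5, w6}.
So []~p -> <><>~p fails at the other 0 worlds.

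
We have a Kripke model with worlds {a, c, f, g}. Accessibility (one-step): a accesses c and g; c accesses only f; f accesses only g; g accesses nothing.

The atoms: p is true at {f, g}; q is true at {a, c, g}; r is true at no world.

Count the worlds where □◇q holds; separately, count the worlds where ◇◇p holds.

2 and 2

For □◇q:
a: successors {c, g}; ◇q there: c:F, g:F. ✗
c: successors {f}; ◇q there: f:T. ✓
f: successors {g}; ◇q there: g:F. ✗
g: no successors, so □◇q holds vacuously. ✓
— 2 worlds.
For ◇◇p:
a: successors {c, g}; ◇p there: c:T, g:F. ✓
c: successors {f}; ◇p there: f:T. ✓
f: successors {g}; ◇p there: g:F. ✗
g: no successors, so ◇◇p fails. ✗
— 2 worlds.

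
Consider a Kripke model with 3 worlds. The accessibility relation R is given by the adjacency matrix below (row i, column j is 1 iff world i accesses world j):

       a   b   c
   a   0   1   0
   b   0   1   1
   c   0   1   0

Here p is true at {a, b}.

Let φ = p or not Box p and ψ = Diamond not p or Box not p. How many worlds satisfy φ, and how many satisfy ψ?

2 and 1

For p or not Box p:
a: p is T, not Box p is F. ✓
b: p is T, not Box p is T. ✓
c: p is F, not Box p is F. ✗
— 2 worlds.
For Diamond not p or Box not p:
a: Diamond not p is F, Box not p is F. ✗
b: Diamond not p is T, Box not p is F. ✓
c: Diamond not p is F, Box not p is F. ✗
— 1 world.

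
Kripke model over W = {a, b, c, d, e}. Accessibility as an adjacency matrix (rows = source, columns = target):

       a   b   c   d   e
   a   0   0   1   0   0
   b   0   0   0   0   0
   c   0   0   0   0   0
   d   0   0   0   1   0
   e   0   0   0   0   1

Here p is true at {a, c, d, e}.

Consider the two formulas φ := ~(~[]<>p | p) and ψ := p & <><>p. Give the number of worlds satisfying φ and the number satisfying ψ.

1 and 2

For ~(~[]<>p | p):
a: ~[]<>p | p is T. ✗
b: ~[]<>p | p is F. ✓
c: ~[]<>p | p is T. ✗
d: ~[]<>p | p is T. ✗
e: ~[]<>p | p is T. ✗
— 1 world.
For p & <><>p:
a: p is T, <><>p is F. ✗
b: p is F, <><>p is F. ✗
c: p is T, <><>p is F. ✗
d: p is T, <><>p is T. ✓
e: p is T, <><>p is T. ✓
— 2 worlds.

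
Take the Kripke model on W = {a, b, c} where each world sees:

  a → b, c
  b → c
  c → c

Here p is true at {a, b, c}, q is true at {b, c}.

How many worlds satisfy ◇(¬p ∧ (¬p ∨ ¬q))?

a: successors {b, c}; ¬p ∧ (¬p ∨ ¬q) there: b:F, c:F. ✗
b: successors {c}; ¬p ∧ (¬p ∨ ¬q) there: c:F. ✗
c: successors {c}; ¬p ∧ (¬p ∨ ¬q) there: c:F. ✗
Satisfying worlds: ∅.

0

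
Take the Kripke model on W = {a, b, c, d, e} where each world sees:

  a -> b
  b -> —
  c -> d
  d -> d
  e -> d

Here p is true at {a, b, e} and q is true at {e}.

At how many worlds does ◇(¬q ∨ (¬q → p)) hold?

4

a: successors {b}; ¬q ∨ (¬q → p) there: b:T. ✓
b: no successors, so ◇(¬q ∨ (¬q → p)) fails. ✗
c: successors {d}; ¬q ∨ (¬q → p) there: d:T. ✓
d: successors {d}; ¬q ∨ (¬q → p) there: d:T. ✓
e: successors {d}; ¬q ∨ (¬q → p) there: d:T. ✓
Satisfying worlds: {a, c, d, e}.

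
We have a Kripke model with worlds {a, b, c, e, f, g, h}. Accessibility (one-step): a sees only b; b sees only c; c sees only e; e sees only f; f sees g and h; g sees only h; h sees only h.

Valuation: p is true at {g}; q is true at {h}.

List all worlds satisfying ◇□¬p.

a: successors {b}; □¬p there: b:T. ✓
b: successors {c}; □¬p there: c:T. ✓
c: successors {e}; □¬p there: e:T. ✓
e: successors {f}; □¬p there: f:F. ✗
f: successors {g, h}; □¬p there: g:T, h:T. ✓
g: successors {h}; □¬p there: h:T. ✓
h: successors {h}; □¬p there: h:T. ✓

{a, b, c, f, g, h}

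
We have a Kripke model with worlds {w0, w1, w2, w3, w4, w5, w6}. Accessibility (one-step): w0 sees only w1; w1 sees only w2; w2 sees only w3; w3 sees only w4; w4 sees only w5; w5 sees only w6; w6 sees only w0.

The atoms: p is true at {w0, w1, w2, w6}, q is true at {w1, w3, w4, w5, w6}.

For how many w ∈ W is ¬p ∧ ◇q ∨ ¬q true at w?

5

w0: ¬p ∧ ◇q is F, ¬q is T. ✓
w1: ¬p ∧ ◇q is F, ¬q is F. ✗
w2: ¬p ∧ ◇q is F, ¬q is T. ✓
w3: ¬p ∧ ◇q is T, ¬q is F. ✓
w4: ¬p ∧ ◇q is T, ¬q is F. ✓
w5: ¬p ∧ ◇q is T, ¬q is F. ✓
w6: ¬p ∧ ◇q is F, ¬q is F. ✗
Satisfying worlds: {w0, w2, w3, w4, w5}.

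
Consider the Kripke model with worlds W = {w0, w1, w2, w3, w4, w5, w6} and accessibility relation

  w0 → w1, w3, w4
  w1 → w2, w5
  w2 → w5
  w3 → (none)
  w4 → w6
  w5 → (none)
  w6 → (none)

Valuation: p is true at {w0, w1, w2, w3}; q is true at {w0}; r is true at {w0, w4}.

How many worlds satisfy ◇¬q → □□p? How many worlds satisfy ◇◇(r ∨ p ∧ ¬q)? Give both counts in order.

5 and 1

For ◇¬q → □□p:
w0: ◇¬q is T, □□p is F. ✗
w1: ◇¬q is T, □□p is F. ✗
w2: ◇¬q is T, □□p is T. ✓
w3: ◇¬q is F, □□p is T. ✓
w4: ◇¬q is T, □□p is T. ✓
w5: ◇¬q is F, □□p is T. ✓
w6: ◇¬q is F, □□p is T. ✓
— 5 worlds.
For ◇◇(r ∨ p ∧ ¬q):
w0: successors {w1, w3, w4}; ◇(r ∨ p ∧ ¬q) there: w1:T, w3:F, w4:F. ✓
w1: successors {w2, w5}; ◇(r ∨ p ∧ ¬q) there: w2:F, w5:F. ✗
w2: successors {w5}; ◇(r ∨ p ∧ ¬q) there: w5:F. ✗
w3: no successors, so ◇◇(r ∨ p ∧ ¬q) fails. ✗
w4: successors {w6}; ◇(r ∨ p ∧ ¬q) there: w6:F. ✗
w5: no successors, so ◇◇(r ∨ p ∧ ¬q) fails. ✗
w6: no successors, so ◇◇(r ∨ p ∧ ¬q) fails. ✗
— 1 world.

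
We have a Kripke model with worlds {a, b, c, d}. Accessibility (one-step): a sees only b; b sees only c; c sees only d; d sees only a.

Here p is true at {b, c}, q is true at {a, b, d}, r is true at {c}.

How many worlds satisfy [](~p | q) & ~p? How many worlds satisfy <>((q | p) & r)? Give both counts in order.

2 and 1

For [](~p | q) & ~p:
a: [](~p | q) is T, ~p is T. ✓
b: [](~p | q) is F, ~p is F. ✗
c: [](~p | q) is T, ~p is F. ✗
d: [](~p | q) is T, ~p is T. ✓
— 2 worlds.
For <>((q | p) & r):
a: successors {b}; (q | p) & r there: b:F. ✗
b: successors {c}; (q | p) & r there: c:T. ✓
c: successors {d}; (q | p) & r there: d:F. ✗
d: successors {a}; (q | p) & r there: a:F. ✗
— 1 world.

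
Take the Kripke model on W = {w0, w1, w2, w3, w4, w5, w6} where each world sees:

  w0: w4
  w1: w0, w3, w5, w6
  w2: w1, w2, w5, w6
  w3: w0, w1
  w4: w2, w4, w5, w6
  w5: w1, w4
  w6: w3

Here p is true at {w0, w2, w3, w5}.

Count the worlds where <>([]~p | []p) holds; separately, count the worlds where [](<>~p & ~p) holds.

4 and 2

For <>([]~p | []p):
w0: successors {w4}; []~p | []p there: w4:F. ✗
w1: successors {w0, w3, w5, w6}; []~p | []p there: w0:T, w3:F, w5:T, w6:T. ✓
w2: successors {w1, w2, w5, w6}; []~p | []p there: w1:F, w2:F, w5:T, w6:T. ✓
w3: successors {w0, w1}; []~p | []p there: w0:T, w1:F. ✓
w4: successors {w2, w4, w5, w6}; []~p | []p there: w2:F, w4:F, w5:T, w6:T. ✓
w5: successors {w1, w4}; []~p | []p there: w1:F, w4:F. ✗
w6: successors {w3}; []~p | []p there: w3:F. ✗
— 4 worlds.
For [](<>~p & ~p):
w0: successors {w4}; <>~p & ~p there: w4:T. ✓
w1: successors {w0, w3, w5, w6}; <>~p & ~p there: w0:F, w3:F, w5:F, w6:F. ✗
w2: successors {w1, w2, w5, w6}; <>~p & ~p there: w1:T, w2:F, w5:F, w6:F. ✗
w3: successors {w0, w1}; <>~p & ~p there: w0:F, w1:T. ✗
w4: successors {w2, w4, w5, w6}; <>~p & ~p there: w2:F, w4:T, w5:F, w6:F. ✗
w5: successors {w1, w4}; <>~p & ~p there: w1:T, w4:T. ✓
w6: successors {w3}; <>~p & ~p there: w3:F. ✗
— 2 worlds.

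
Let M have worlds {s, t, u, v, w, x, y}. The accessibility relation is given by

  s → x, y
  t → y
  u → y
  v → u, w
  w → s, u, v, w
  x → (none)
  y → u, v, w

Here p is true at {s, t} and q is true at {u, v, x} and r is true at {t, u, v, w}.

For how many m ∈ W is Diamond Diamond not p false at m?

1

s: successors {x, y}; Diamond not p there: x:F, y:T. ✓
t: successors {y}; Diamond not p there: y:T. ✓
u: successors {y}; Diamond not p there: y:T. ✓
v: successors {u, w}; Diamond not p there: u:T, w:T. ✓
w: successors {s, u, v, w}; Diamond not p there: s:T, u:T, v:T, w:T. ✓
x: no successors, so Diamond Diamond not p fails. ✗
y: successors {u, v, w}; Diamond not p there: u:T, v:T, w:T. ✓
Satisfying worlds: {s, t, u, v, w, y}.
So Diamond Diamond not p fails at the other 1 world.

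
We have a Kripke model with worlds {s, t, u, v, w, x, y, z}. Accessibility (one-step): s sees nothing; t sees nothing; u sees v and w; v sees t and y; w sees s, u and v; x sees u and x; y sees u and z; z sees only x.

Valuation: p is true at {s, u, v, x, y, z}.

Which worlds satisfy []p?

s: no successors, so []p holds vacuously. ✓
t: no successors, so []p holds vacuously. ✓
u: successors {v, w}; p there: v:T, w:F. ✗
v: successors {t, y}; p there: t:F, y:T. ✗
w: successors {s, u, v}; p there: s:T, u:T, v:T. ✓
x: successors {u, x}; p there: u:T, x:T. ✓
y: successors {u, z}; p there: u:T, z:T. ✓
z: successors {x}; p there: x:T. ✓

{s, t, w, x, y, z}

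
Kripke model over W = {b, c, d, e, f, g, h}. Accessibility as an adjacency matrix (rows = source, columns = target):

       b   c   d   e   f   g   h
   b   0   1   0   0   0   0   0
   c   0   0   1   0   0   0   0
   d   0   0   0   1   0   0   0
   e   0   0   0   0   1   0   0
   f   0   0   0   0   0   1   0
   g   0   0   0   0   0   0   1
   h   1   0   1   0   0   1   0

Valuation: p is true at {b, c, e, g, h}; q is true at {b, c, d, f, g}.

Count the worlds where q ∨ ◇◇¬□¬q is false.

b: q is T, ◇◇¬□¬q is F. ✓
c: q is T, ◇◇¬□¬q is T. ✓
d: q is T, ◇◇¬□¬q is T. ✓
e: q is F, ◇◇¬□¬q is F. ✗
f: q is T, ◇◇¬□¬q is T. ✓
g: q is T, ◇◇¬□¬q is T. ✓
h: q is F, ◇◇¬□¬q is T. ✓
Satisfying worlds: {b, c, d, f, g, h}.
So q ∨ ◇◇¬□¬q fails at the other 1 world.

1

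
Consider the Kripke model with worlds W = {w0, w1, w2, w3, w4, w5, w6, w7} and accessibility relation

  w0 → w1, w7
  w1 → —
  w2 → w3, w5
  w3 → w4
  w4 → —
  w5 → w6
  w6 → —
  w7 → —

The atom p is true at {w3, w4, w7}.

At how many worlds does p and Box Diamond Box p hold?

2

w0: p is F, Box Diamond Box p is F. ✗
w1: p is F, Box Diamond Box p is T. ✗
w2: p is F, Box Diamond Box p is T. ✗
w3: p is T, Box Diamond Box p is F. ✗
w4: p is T, Box Diamond Box p is T. ✓
w5: p is F, Box Diamond Box p is F. ✗
w6: p is F, Box Diamond Box p is T. ✗
w7: p is T, Box Diamond Box p is T. ✓
Satisfying worlds: {w4, w7}.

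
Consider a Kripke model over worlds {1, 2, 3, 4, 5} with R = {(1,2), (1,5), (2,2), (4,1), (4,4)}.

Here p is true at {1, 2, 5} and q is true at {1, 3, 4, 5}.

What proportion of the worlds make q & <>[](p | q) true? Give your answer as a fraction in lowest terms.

1: q is T, <>[](p | q) is T. ✓
2: q is F, <>[](p | q) is T. ✗
3: q is T, <>[](p | q) is F. ✗
4: q is T, <>[](p | q) is T. ✓
5: q is T, <>[](p | q) is F. ✗
That's 2 of 5 worlds, so 2/5.

2/5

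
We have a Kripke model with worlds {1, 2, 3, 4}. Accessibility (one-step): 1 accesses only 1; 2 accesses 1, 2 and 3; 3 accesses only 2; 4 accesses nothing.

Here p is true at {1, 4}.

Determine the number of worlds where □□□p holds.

2

1: successors {1}; □□p there: 1:T. ✓
2: successors {1, 2, 3}; □□p there: 1:T, 2:F, 3:F. ✗
3: successors {2}; □□p there: 2:F. ✗
4: no successors, so □□□p holds vacuously. ✓
Satisfying worlds: {1, 4}.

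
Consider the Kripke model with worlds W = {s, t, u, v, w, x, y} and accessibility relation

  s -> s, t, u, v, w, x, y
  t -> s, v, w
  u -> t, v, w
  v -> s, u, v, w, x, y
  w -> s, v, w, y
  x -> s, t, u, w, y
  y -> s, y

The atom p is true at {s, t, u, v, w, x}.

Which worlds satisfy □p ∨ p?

s: □p is F, p is T. ✓
t: □p is T, p is T. ✓
u: □p is T, p is T. ✓
v: □p is F, p is T. ✓
w: □p is F, p is T. ✓
x: □p is F, p is T. ✓
y: □p is F, p is F. ✗

{s, t, u, v, w, x}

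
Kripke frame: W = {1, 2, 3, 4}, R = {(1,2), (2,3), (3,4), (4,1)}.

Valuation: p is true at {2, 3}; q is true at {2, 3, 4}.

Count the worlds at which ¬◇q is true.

1: ◇q is T. ✗
2: ◇q is T. ✗
3: ◇q is T. ✗
4: ◇q is F. ✓
Satisfying worlds: {4}.

1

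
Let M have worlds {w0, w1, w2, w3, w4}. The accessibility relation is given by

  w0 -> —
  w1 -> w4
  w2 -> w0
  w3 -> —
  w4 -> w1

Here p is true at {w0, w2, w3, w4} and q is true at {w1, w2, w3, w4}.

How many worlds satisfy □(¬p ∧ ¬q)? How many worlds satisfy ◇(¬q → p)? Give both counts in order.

For □(¬p ∧ ¬q):
w0: no successors, so □(¬p ∧ ¬q) holds vacuously. ✓
w1: successors {w4}; ¬p ∧ ¬q there: w4:F. ✗
w2: successors {w0}; ¬p ∧ ¬q there: w0:F. ✗
w3: no successors, so □(¬p ∧ ¬q) holds vacuously. ✓
w4: successors {w1}; ¬p ∧ ¬q there: w1:F. ✗
— 2 worlds.
For ◇(¬q → p):
w0: no successors, so ◇(¬q → p) fails. ✗
w1: successors {w4}; ¬q → p there: w4:T. ✓
w2: successors {w0}; ¬q → p there: w0:T. ✓
w3: no successors, so ◇(¬q → p) fails. ✗
w4: successors {w1}; ¬q → p there: w1:T. ✓
— 3 worlds.

2 and 3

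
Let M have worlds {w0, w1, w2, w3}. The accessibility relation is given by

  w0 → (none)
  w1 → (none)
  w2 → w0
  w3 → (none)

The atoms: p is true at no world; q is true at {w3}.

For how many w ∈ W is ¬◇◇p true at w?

w0: ◇◇p is F. ✓
w1: ◇◇p is F. ✓
w2: ◇◇p is F. ✓
w3: ◇◇p is F. ✓
Satisfying worlds: {w0, w1, w2, w3}.

4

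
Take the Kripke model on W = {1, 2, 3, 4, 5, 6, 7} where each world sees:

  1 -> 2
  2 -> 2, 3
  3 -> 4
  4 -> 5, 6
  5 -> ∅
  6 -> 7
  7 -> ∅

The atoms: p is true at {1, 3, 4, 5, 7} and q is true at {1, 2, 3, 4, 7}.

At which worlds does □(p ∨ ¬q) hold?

1: successors {2}; p ∨ ¬q there: 2:F. ✗
2: successors {2, 3}; p ∨ ¬q there: 2:F, 3:T. ✗
3: successors {4}; p ∨ ¬q there: 4:T. ✓
4: successors {5, 6}; p ∨ ¬q there: 5:T, 6:T. ✓
5: no successors, so □(p ∨ ¬q) holds vacuously. ✓
6: successors {7}; p ∨ ¬q there: 7:T. ✓
7: no successors, so □(p ∨ ¬q) holds vacuously. ✓

{3, 4, 5, 6, 7}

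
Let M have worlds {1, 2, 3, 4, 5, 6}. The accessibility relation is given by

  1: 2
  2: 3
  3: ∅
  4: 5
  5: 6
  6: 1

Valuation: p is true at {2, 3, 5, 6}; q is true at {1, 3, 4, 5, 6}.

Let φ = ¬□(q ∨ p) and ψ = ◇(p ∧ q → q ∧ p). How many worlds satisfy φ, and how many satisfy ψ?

For ¬□(q ∨ p):
1: □(q ∨ p) is T. ✗
2: □(q ∨ p) is T. ✗
3: □(q ∨ p) is T. ✗
4: □(q ∨ p) is T. ✗
5: □(q ∨ p) is T. ✗
6: □(q ∨ p) is T. ✗
— 0 worlds.
For ◇(p ∧ q → q ∧ p):
1: successors {2}; p ∧ q → q ∧ p there: 2:T. ✓
2: successors {3}; p ∧ q → q ∧ p there: 3:T. ✓
3: no successors, so ◇(p ∧ q → q ∧ p) fails. ✗
4: successors {5}; p ∧ q → q ∧ p there: 5:T. ✓
5: successors {6}; p ∧ q → q ∧ p there: 6:T. ✓
6: successors {1}; p ∧ q → q ∧ p there: 1:T. ✓
— 5 worlds.

0 and 5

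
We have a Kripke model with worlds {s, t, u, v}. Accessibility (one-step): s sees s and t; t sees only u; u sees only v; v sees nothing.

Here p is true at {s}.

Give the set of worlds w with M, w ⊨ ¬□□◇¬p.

{t}

s: □□◇¬p is T. ✗
t: □□◇¬p is F. ✓
u: □□◇¬p is T. ✗
v: □□◇¬p is T. ✗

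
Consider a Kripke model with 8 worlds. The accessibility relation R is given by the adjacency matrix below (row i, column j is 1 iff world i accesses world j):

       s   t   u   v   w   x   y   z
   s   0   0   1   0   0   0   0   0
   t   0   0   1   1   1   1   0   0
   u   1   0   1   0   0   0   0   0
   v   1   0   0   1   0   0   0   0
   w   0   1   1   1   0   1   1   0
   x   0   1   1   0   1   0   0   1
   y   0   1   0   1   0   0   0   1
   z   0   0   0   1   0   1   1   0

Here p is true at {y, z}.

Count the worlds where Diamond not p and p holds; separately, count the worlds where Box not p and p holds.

For Diamond not p and p:
s: Diamond not p is T, p is F. ✗
t: Diamond not p is T, p is F. ✗
u: Diamond not p is T, p is F. ✗
v: Diamond not p is T, p is F. ✗
w: Diamond not p is T, p is F. ✗
x: Diamond not p is T, p is F. ✗
y: Diamond not p is T, p is T. ✓
z: Diamond not p is T, p is T. ✓
— 2 worlds.
For Box not p and p:
s: Box not p is T, p is F. ✗
t: Box not p is T, p is F. ✗
u: Box not p is T, p is F. ✗
v: Box not p is T, p is F. ✗
w: Box not p is F, p is F. ✗
x: Box not p is F, p is F. ✗
y: Box not p is F, p is T. ✗
z: Box not p is F, p is T. ✗
— 0 worlds.

2 and 0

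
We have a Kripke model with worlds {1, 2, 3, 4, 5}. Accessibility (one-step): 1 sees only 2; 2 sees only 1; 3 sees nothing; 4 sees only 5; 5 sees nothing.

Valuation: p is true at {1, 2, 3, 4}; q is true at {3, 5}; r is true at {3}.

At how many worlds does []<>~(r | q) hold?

4

1: successors {2}; <>~(r | q) there: 2:T. ✓
2: successors {1}; <>~(r | q) there: 1:T. ✓
3: no successors, so []<>~(r | q) holds vacuously. ✓
4: successors {5}; <>~(r | q) there: 5:F. ✗
5: no successors, so []<>~(r | q) holds vacuously. ✓
Satisfying worlds: {1, 2, 3, 5}.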